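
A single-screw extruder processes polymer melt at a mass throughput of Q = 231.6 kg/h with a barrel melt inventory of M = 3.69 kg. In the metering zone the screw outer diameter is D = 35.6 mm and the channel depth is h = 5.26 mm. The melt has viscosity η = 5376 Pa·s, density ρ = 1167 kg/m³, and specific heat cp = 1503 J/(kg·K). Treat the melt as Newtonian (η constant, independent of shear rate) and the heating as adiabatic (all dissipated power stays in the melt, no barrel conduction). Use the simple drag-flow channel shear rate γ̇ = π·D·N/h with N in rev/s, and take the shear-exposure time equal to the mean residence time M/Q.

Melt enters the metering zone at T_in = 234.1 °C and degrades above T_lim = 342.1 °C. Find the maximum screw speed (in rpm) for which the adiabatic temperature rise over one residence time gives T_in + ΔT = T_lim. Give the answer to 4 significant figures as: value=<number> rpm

value=69.94 rpm

Q_s = Q / 3600 = 231.6 / 3600 = 0.0643333 kg/s
t_res = M / Q_s = 3.69 ÷ 0.0643333 = 57.3575 s
Convert to metres: D = 0.0356 m, h = 0.00526 m
Allowable rise: ΔT_a = T_lim − T_in = 342.1 − 234.1 = 108 K
γ̇_max² = ΔT_a·ρ·cp / (η·t_res) = [108 × 1167 × 1503] / [5376 × 57.3575] = 614.333 s⁻²
γ̇_max = sqrt(614.333) = 24.7857 s⁻¹
N_max = γ̇_max·h / (π·D) = 24.7857 · 0.00526 / (π · 0.0356) = 1.1657 rev/s = 69.9422 rpm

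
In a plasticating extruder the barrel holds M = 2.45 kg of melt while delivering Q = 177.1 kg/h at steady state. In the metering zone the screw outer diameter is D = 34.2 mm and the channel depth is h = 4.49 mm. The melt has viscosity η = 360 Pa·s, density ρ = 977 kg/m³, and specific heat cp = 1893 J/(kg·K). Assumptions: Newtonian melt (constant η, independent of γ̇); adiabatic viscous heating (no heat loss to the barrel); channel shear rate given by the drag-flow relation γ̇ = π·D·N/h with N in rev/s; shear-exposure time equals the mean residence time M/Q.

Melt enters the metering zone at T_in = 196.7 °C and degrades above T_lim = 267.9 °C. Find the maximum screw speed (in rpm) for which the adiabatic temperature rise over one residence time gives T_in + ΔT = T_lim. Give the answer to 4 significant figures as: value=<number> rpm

value=214.9 rpm

Q_s = Q / 3600 = 177.1 / 3600 = 0.0491944 kg/s
t_res = M / Q_s = 2.45 ÷ 0.0491944 = 49.8024 s
D = 34.2 mm = 0.0342 m;  h = 4.49 mm = 0.00449 m
Allowable rise: ΔT_a = T_lim − T_in = 267.9 − 196.7 = 71.2 K
γ̇_max² = ΔT_a·ρ·cp / (η·t_res) = [71.2 × 977 × 1893] / [360 × 49.8024] = 7344.68 s⁻²
γ̇_max = √7344.68 = 85.7011 s⁻¹
N_max = γ̇_max·h / (π·D) = 85.7011 · 0.00449 / (π · 0.0342) = 3.58143 rev/s = 214.886 rpm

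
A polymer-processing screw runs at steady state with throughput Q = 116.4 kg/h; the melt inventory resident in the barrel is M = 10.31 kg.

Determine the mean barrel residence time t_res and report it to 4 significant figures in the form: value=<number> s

Q_s = Q / 3600 = 116.4 / 3600 = 0.0323333 kg/s
t_res = M / Q_s = 10.31 / 0.0323333 = 318.866 s

value=318.9 s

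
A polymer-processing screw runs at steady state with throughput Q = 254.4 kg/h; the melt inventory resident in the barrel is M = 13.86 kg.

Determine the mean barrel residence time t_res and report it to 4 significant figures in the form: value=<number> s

value=196.1 s

Q_s = Q / 3600 = 254.4 / 3600 = 0.0706667 kg/s
t_res = M / Q_s = 13.86 ÷ 0.0706667 = 196.132 s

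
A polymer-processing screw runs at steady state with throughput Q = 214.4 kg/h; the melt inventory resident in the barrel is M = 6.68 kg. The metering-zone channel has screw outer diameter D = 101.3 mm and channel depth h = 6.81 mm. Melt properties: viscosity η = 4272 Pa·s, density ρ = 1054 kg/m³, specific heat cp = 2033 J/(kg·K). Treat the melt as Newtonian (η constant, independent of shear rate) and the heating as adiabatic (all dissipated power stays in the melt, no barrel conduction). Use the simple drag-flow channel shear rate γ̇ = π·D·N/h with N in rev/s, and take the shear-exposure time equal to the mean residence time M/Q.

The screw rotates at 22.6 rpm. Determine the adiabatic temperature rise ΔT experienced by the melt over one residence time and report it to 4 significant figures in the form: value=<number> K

Throughput in SI: Q_s = 214.4 kg/h ÷ 3600 s/h = 0.0595556 kg/s
Mean residence time: t_res = M/Q_s = 6.68 kg / 0.0595556 kg/s = 112.164 s
Geometry in metres: D = 101.3 mm → 0.1013 m, h = 6.81 mm → 0.00681 m; screw speed N = 22.6 rpm = 0.376667 rev/s
γ̇ = π·D·N / h = π · 0.1013 · 0.376667 / 0.00681 = 17.6023 s⁻¹
ΔT = η·γ̇²·t_res/(ρ·cp) = [4272 × 17.6023² × 112.164] / [1054 × 2033] = 69.2861 K

value=69.29 K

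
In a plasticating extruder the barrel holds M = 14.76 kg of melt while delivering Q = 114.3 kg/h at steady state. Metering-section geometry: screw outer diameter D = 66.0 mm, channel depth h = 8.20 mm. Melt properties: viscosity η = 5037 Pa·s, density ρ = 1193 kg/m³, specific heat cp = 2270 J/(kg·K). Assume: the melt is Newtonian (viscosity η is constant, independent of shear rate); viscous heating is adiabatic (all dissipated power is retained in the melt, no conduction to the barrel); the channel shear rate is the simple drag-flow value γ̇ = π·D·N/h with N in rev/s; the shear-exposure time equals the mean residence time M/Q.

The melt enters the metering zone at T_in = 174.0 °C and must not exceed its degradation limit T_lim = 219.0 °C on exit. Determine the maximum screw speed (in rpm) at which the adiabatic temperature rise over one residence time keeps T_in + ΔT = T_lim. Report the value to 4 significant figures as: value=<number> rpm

Convert throughput: Q = 114.3 kg/h = 114.3/3600 = 0.03175 kg/s
t_res = M / Q_s = 14.76 ÷ 0.03175 = 464.882 s
Geometry in SI: D = 66.0 mm → 0.066 m, h = 8.20 mm → 0.0082 m
Allowable rise: ΔT_a = T_lim − T_in = 219.0 − 174.0 = 45 K
Invert ΔT = ηγ̇²t_res/(ρcp) for γ̇: γ̇_max² = ΔT_a ρ cp / (η t_res) = 45·1193·2270 / (5037·464.882) = 52.0432 s⁻²
Take the square root: γ̇_max = √(52.0432) = 7.2141 s⁻¹
N_max = γ̇_max·h / (π·D) = 7.2141 · 0.0082 / (π · 0.066) = 0.2853 rev/s = 17.118 rpm

value=17.12 rpm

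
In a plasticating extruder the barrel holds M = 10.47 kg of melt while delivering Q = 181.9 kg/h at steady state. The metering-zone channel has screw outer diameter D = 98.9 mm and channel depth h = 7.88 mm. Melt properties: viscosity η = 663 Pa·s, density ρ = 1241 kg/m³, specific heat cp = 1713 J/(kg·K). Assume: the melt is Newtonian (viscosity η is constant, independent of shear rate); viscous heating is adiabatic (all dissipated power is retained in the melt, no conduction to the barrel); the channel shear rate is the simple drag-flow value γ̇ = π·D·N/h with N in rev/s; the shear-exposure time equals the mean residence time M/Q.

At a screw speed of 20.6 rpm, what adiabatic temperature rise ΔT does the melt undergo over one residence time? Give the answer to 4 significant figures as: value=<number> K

Throughput in SI: Q_s = 181.9 kg/h ÷ 3600 s/h = 0.0505278 kg/s
t_res = M / Q_s = 10.47 ÷ 0.0505278 = 207.213 s
Convert to SI: D = 0.0989 m, h = 0.00788 m, N = 20.6/60 = 0.343333 rev/s
γ̇ = π D N / h = (π)(0.0989)(0.343333) / 0.00788 = 13.5374 s⁻¹
ΔT = η·γ̇²·t_res/(ρ·cp) = [663 × 13.5374² × 207.213] / [1241 × 1713] = 11.8433 K

value=11.84 K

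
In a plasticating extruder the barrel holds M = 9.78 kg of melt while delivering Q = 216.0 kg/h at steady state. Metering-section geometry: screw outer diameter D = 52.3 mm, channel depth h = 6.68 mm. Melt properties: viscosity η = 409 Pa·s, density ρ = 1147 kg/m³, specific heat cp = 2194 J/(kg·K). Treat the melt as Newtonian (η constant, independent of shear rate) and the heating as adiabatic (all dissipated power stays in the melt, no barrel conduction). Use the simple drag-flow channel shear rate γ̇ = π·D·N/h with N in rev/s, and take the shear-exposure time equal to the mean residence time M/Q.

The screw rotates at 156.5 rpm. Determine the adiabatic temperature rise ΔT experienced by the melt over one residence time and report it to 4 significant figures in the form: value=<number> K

Convert throughput: Q = 216.0 kg/h = 216.0/3600 = 0.06 kg/s
t_res = M / Q_s = 9.78 ÷ 0.06 = 163 s
Convert to SI: D = 0.0523 m, h = 0.00668 m, N = 156.5/60 = 2.60833 rev/s
γ̇ = π D N / h = (π)(0.0523)(2.60833) / 0.00668 = 64.1561 s⁻¹
Adiabatic rise: ΔT = η γ̇² t_res / (ρ cp) = 409·(64.1561)²·163 / (1147·2194) = 109.04 K

value=109.0 K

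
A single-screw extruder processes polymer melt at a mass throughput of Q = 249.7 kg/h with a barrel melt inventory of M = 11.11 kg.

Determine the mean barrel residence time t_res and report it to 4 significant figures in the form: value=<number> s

Q_s = Q / 3600 = 249.7 / 3600 = 0.0693611 kg/s
Mean residence time: t_res = M/Q_s = 11.11 kg / 0.0693611 kg/s = 160.176 s

value=160.2 s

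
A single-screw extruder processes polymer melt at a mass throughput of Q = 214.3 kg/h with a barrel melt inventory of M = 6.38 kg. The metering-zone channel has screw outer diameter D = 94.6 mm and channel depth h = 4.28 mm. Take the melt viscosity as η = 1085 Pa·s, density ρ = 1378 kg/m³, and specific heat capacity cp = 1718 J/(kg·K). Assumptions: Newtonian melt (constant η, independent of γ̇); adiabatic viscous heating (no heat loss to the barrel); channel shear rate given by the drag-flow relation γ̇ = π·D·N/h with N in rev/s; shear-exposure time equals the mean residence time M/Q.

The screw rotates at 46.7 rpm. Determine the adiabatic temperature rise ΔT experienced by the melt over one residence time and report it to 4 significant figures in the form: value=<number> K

Throughput in SI: Q_s = 214.3 kg/h ÷ 3600 s/h = 0.0595278 kg/s
t_res = M / Q_s = 6.38 / 0.0595278 = 107.177 s
D = 94.6 mm = 0.0946 m;  h = 4.28 mm = 0.00428 m;  N = 46.7 rpm / 60 = 0.778333 rev/s
Shear rate: γ̇ = πDN/h = π·0.0946·0.778333/0.00428 = 54.0459 s⁻¹
ΔT = η·γ̇²·t_res/(ρ·cp) = [1085 × 54.0459² × 107.177] / [1378 × 1718] = 143.478 K

value=143.5 K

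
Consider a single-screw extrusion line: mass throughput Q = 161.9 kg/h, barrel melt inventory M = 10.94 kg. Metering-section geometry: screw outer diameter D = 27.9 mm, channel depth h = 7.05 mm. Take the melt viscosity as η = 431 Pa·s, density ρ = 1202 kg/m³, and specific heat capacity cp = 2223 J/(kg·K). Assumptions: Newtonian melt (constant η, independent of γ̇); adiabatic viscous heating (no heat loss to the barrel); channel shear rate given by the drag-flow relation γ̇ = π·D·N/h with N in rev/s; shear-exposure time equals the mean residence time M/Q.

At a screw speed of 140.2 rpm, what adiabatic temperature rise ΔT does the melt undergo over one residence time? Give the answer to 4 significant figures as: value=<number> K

Throughput in SI: Q_s = 161.9 kg/h ÷ 3600 s/h = 0.0449722 kg/s
t_res = M / Q_s = 10.94 / 0.0449722 = 243.261 s
D = 27.9 mm = 0.0279 m;  h = 7.05 mm = 0.00705 m;  N = 140.2 rpm / 60 = 2.33667 rev/s
Shear rate: γ̇ = πDN/h = π·0.0279·2.33667/0.00705 = 29.051 s⁻¹
ΔT = η·γ̇²·t_res/(ρ·cp) = [431 × 29.051² × 243.261] / [1202 × 2223] = 33.1154 K

value=33.12 K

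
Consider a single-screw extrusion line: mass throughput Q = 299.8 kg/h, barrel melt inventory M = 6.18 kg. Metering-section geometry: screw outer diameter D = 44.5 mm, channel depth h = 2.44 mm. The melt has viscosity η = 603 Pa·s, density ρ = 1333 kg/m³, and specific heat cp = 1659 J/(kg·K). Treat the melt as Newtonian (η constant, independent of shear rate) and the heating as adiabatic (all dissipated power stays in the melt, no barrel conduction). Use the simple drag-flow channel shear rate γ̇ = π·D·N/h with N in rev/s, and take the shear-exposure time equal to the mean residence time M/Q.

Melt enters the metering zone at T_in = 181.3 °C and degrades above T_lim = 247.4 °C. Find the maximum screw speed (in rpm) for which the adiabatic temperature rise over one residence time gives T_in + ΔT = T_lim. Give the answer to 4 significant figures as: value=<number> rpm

Convert throughput: Q = 299.8 kg/h = 299.8/3600 = 0.0832778 kg/s
Mean residence time: t_res = M/Q_s = 6.18 kg / 0.0832778 kg/s = 74.2095 s
Geometry in SI: D = 44.5 mm → 0.0445 m, h = 2.44 mm → 0.00244 m
ΔT_a = T_lim − T_in = 247.4 °C − 181.3 °C = 66.1 K
γ̇_max² = ΔT_a·ρ·cp/(η·t_res) = 66.1·1333·1659/(603·74.2095) = 3266.64 s⁻²
Take the square root: γ̇_max = √(3266.64) = 57.1545 s⁻¹
Solve γ̇ = πDN/h for N: N_max = γ̇_max·h/(π·D) = 57.1545 × 0.00244 / (π × 0.0445) = 0.997541 rev/s = 59.8524 rpm

value=59.85 rpm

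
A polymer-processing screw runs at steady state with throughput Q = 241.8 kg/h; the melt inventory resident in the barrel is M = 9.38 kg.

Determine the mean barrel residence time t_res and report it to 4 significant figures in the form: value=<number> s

value=139.7 s

Throughput in SI: Q_s = 241.8 kg/h ÷ 3600 s/h = 0.0671667 kg/s
t_res = M / Q_s = 9.38 ÷ 0.0671667 = 139.653 s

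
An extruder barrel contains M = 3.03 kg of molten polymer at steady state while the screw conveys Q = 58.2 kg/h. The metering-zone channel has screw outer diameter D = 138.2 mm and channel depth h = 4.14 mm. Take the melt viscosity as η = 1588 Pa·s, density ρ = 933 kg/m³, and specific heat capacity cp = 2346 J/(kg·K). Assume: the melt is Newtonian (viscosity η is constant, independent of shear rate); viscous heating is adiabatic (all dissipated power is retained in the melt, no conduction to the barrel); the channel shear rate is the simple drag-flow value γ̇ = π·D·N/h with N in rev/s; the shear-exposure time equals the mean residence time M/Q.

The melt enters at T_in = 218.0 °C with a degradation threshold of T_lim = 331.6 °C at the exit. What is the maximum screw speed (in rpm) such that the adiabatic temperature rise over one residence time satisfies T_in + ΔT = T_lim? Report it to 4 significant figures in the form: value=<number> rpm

Throughput in SI: Q_s = 58.2 kg/h ÷ 3600 s/h = 0.0161667 kg/s
Mean residence time: t_res = M/Q_s = 3.03 kg / 0.0161667 kg/s = 187.423 s
D = 138.2 mm = 0.1382 m;  h = 4.14 mm = 0.00414 m
Allowable rise: ΔT_a = T_lim − T_in = 331.6 − 218.0 = 113.6 K
γ̇_max² = ΔT_a·ρ·cp / (η·t_res) = [113.6 × 933 × 2346] / [1588 × 187.423] = 835.44 s⁻²
γ̇_max = √835.44 = 28.904 s⁻¹
N_max = γ̇_max·h / (π·D) = 28.904 · 0.00414 / (π · 0.1382) = 0.275613 rev/s = 16.5368 rpm

value=16.54 rpm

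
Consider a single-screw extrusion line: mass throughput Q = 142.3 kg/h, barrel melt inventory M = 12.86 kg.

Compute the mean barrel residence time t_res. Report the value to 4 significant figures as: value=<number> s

value=325.3 s

Convert throughput: Q = 142.3 kg/h = 142.3/3600 = 0.0395278 kg/s
Mean residence time: t_res = M/Q_s = 12.86 kg / 0.0395278 kg/s = 325.341 s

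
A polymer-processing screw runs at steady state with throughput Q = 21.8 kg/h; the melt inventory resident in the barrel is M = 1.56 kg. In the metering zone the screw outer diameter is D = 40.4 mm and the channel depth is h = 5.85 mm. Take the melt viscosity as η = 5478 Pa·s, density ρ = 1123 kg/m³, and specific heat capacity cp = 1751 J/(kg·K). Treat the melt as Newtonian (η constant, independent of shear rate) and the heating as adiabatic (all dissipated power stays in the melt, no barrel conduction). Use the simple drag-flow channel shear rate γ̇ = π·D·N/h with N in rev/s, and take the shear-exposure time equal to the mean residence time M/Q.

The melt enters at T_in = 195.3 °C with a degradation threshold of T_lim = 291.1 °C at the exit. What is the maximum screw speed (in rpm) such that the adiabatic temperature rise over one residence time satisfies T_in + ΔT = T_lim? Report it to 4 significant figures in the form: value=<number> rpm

Convert throughput: Q = 21.8 kg/h = 21.8/3600 = 0.00605556 kg/s
t_res = M / Q_s = 1.56 ÷ 0.00605556 = 257.615 s
D = 40.4 mm = 0.0404 m;  h = 5.85 mm = 0.00585 m
ΔT_a = T_lim − T_in = 291.1 °C − 195.3 °C = 95.8 K
Invert ΔT = ηγ̇²t_res/(ρcp) for γ̇: γ̇_max² = ΔT_a ρ cp / (η t_res) = 95.8·1123·1751 / (5478·257.615) = 133.487 s⁻²
γ̇_max = sqrt(133.487) = 11.5537 s⁻¹
N_max = γ̇_max h / (πD) = 11.5537·0.00585/(π·0.0404) = 0.53253 rev/s → ×60 = 31.9518 rpm

value=31.95 rpm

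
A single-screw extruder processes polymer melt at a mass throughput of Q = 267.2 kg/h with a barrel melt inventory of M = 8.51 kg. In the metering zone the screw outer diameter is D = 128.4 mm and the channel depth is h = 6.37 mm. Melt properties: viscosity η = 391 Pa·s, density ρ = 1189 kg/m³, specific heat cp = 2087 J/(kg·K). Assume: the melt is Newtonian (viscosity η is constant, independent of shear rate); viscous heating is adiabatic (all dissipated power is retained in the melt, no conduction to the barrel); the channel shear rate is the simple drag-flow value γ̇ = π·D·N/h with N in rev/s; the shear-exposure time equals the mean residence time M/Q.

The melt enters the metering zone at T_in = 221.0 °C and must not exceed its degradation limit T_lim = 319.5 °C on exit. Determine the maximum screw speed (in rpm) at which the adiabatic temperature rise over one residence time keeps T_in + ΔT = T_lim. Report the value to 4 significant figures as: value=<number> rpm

value=69.96 rpm

Throughput in SI: Q_s = 267.2 kg/h ÷ 3600 s/h = 0.0742222 kg/s
t_res = M / Q_s = 8.51 ÷ 0.0742222 = 114.656 s
Convert to metres: D = 0.1284 m, h = 0.00637 m
ΔT_a = T_lim − T_in = 319.5 − 221.0 = 98.5 K
γ̇_max² = ΔT_a·ρ·cp/(η·t_res) = 98.5·1189·2087/(391·114.656) = 5452.15 s⁻²
γ̇_max = √5452.15 = 73.8387 s⁻¹
N_max = γ̇_max·h / (π·D) = 73.8387 · 0.00637 / (π · 0.1284) = 1.16603 rev/s = 69.9616 rpm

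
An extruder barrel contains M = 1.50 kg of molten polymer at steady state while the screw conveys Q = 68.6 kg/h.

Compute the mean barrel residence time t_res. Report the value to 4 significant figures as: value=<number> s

Throughput in SI: Q_s = 68.6 kg/h ÷ 3600 s/h = 0.0190556 kg/s
Mean residence time: t_res = M/Q_s = 1.50 kg / 0.0190556 kg/s = 78.7172 s

value=78.72 s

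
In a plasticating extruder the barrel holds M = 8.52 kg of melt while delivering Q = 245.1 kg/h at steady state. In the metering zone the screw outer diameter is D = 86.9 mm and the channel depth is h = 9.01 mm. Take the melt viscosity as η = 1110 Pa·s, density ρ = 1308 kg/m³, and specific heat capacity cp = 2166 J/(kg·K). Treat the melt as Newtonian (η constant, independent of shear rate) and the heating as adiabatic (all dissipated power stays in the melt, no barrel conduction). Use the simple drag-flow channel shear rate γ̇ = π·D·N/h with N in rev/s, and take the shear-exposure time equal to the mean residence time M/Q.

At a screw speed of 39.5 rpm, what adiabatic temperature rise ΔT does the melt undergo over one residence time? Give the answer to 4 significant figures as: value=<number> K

Throughput in SI: Q_s = 245.1 kg/h ÷ 3600 s/h = 0.0680833 kg/s
Mean residence time: t_res = M/Q_s = 8.52 kg / 0.0680833 kg/s = 125.141 s
Geometry in metres: D = 86.9 mm → 0.0869 m, h = 9.01 mm → 0.00901 m; screw speed N = 39.5 rpm = 0.658333 rev/s
Shear rate: γ̇ = πDN/h = π·0.0869·0.658333/0.00901 = 19.9476 s⁻¹
ΔT = η·γ̇²·t_res / (ρ·cp) = 1110 · (19.9476)² · 125.141 / (1308 · 2166) = 19.5091 K

value=19.51 K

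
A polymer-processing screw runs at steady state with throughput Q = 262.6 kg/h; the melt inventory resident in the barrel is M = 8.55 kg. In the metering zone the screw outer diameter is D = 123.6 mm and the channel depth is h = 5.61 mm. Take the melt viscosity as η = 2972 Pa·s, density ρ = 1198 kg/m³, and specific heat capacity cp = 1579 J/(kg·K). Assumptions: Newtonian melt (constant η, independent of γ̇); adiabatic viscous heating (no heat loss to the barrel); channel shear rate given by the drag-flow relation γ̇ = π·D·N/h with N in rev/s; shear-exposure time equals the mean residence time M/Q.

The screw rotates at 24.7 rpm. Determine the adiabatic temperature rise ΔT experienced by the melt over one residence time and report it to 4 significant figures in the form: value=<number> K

value=149.5 K

Throughput in SI: Q_s = 262.6 kg/h ÷ 3600 s/h = 0.0729444 kg/s
Mean residence time: t_res = M/Q_s = 8.55 kg / 0.0729444 kg/s = 117.212 s
Geometry in metres: D = 123.6 mm → 0.1236 m, h = 5.61 mm → 0.00561 m; screw speed N = 24.7 rpm = 0.411667 rev/s
γ̇ = π D N / h = (π)(0.1236)(0.411667) / 0.00561 = 28.4939 s⁻¹
ΔT = η·γ̇²·t_res/(ρ·cp) = [2972 × 28.4939² × 117.212] / [1198 × 1579] = 149.515 K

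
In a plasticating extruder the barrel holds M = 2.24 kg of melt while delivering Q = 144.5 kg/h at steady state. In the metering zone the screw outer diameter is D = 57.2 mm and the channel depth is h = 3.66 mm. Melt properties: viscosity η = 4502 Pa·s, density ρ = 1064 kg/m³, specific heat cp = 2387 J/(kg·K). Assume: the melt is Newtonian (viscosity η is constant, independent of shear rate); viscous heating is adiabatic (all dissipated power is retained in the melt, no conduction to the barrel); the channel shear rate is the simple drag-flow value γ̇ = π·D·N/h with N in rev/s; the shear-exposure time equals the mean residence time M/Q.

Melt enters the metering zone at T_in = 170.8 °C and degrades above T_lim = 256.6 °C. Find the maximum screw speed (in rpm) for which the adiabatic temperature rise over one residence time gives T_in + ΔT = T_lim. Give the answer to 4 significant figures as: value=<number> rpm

Convert throughput: Q = 144.5 kg/h = 144.5/3600 = 0.0401389 kg/s
Mean residence time: t_res = M/Q_s = 2.24 kg / 0.0401389 kg/s = 55.8062 s
Convert to metres: D = 0.0572 m, h = 0.00366 m
Allowable rise: ΔT_a = T_lim − T_in = 256.6 − 170.8 = 85.8 K
γ̇_max² = ΔT_a·ρ·cp / (η·t_res) = [85.8 × 1064 × 2387] / [4502 × 55.8062] = 867.348 s⁻²
γ̇_max = √867.348 = 29.4508 s⁻¹
N_max = γ̇_max·h / (π·D) = 29.4508 · 0.00366 / (π · 0.0572) = 0.599835 rev/s = 35.9901 rpm

value=35.99 rpm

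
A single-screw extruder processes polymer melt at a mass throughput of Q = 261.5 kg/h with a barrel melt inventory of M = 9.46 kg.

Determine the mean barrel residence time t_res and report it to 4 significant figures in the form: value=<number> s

value=130.2 s

Q_s = Q / 3600 = 261.5 / 3600 = 0.0726389 kg/s
t_res = M / Q_s = 9.46 / 0.0726389 = 130.233 s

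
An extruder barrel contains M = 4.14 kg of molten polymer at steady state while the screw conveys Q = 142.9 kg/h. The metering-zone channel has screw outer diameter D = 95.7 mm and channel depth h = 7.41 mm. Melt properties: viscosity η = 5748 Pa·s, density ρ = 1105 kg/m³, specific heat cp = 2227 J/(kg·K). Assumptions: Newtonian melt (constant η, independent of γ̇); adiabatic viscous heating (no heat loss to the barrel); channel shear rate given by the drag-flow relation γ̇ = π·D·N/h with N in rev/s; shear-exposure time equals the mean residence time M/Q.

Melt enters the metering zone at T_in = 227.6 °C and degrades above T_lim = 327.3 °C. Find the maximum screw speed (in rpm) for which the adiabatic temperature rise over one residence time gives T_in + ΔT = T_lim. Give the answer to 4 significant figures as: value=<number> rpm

Throughput in SI: Q_s = 142.9 kg/h ÷ 3600 s/h = 0.0396944 kg/s
Mean residence time: t_res = M/Q_s = 4.14 kg / 0.0396944 kg/s = 104.297 s
D = 95.7 mm = 0.0957 m;  h = 7.41 mm = 0.00741 m
Allowable rise: ΔT_a = T_lim − T_in = 327.3 − 227.6 = 99.7 K
γ̇_max² = ΔT_a·ρ·cp / (η·t_res) = [99.7 × 1105 × 2227] / [5748 × 104.297] = 409.252 s⁻²
γ̇_max = √409.252 = 20.23 s⁻¹
N_max = γ̇_max·h / (π·D) = 20.23 · 0.00741 / (π · 0.0957) = 0.498599 rev/s = 29.9159 rpm

value=29.92 rpm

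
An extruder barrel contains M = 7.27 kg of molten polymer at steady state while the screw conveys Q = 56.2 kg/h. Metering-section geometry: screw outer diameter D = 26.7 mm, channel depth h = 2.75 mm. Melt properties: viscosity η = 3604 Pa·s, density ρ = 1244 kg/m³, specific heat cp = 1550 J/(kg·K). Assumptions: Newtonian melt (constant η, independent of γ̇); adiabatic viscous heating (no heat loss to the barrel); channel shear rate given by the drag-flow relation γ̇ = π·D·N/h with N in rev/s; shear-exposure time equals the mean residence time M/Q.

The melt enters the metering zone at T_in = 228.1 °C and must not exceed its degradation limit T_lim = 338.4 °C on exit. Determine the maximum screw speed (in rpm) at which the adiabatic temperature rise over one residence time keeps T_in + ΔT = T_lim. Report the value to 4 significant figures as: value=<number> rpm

value=22.14 rpm

Throughput in SI: Q_s = 56.2 kg/h ÷ 3600 s/h = 0.0156111 kg/s
t_res = M / Q_s = 7.27 / 0.0156111 = 465.694 s
Convert to metres: D = 0.0267 m, h = 0.00275 m
Allowable rise: ΔT_a = T_lim − T_in = 338.4 − 228.1 = 110.3 K
Invert ΔT = ηγ̇²t_res/(ρcp) for γ̇: γ̇_max² = ΔT_a ρ cp / (η t_res) = 110.3·1244·1550 / (3604·465.694) = 126.719 s⁻²
γ̇_max = sqrt(126.719) = 11.257 s⁻¹
N_max = γ̇_max h / (πD) = 11.257·0.00275/(π·0.0267) = 0.369056 rev/s → ×60 = 22.1434 rpm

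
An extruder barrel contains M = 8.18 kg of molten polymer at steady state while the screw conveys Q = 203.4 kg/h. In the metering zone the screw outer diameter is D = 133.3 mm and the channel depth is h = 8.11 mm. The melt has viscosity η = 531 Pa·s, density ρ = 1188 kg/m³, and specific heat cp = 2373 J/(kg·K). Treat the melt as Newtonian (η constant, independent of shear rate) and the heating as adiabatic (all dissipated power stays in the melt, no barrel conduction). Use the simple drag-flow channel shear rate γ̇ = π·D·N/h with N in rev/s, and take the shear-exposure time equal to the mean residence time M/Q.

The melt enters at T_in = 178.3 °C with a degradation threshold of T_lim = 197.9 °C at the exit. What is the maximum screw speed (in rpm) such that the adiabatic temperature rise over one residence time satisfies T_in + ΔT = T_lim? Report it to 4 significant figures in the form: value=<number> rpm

value=31.15 rpm

Throughput in SI: Q_s = 203.4 kg/h ÷ 3600 s/h = 0.0565 kg/s
t_res = M / Q_s = 8.18 ÷ 0.0565 = 144.779 s
Convert to metres: D = 0.1333 m, h = 0.00811 m
Allowable rise: ΔT_a = T_lim − T_in = 197.9 − 178.3 = 19.6 K
Invert ΔT = ηγ̇²t_res/(ρcp) for γ̇: γ̇_max² = ΔT_a ρ cp / (η t_res) = 19.6·1188·2373 / (531·144.779) = 718.738 s⁻²
γ̇_max = sqrt(718.738) = 26.8093 s⁻¹
N_max = γ̇_max h / (πD) = 26.8093·0.00811/(π·0.1333) = 0.51919 rev/s → ×60 = 31.1514 rpm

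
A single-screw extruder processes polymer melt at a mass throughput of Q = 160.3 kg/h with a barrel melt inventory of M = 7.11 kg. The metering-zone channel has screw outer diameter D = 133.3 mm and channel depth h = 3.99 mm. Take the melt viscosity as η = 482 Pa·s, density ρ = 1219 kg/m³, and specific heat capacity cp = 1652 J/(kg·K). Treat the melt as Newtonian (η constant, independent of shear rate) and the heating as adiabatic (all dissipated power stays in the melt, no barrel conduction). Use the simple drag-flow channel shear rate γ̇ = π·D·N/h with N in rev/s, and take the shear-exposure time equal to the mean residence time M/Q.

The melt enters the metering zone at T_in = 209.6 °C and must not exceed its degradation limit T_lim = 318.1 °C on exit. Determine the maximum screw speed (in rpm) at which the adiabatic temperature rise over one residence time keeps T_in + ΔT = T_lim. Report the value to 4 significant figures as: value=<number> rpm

value=30.46 rpm

Q_s = Q / 3600 = 160.3 / 3600 = 0.0445278 kg/s
Mean residence time: t_res = M/Q_s = 7.11 kg / 0.0445278 kg/s = 159.676 s
Geometry in SI: D = 133.3 mm → 0.1333 m, h = 3.99 mm → 0.00399 m
Allowable rise: ΔT_a = T_lim − T_in = 318.1 − 209.6 = 108.5 K
Invert ΔT = ηγ̇²t_res/(ρcp) for γ̇: γ̇_max² = ΔT_a ρ cp / (η t_res) = 108.5·1219·1652 / (482·159.676) = 2838.95 s⁻²
γ̇_max = √2838.95 = 53.2818 s⁻¹
N_max = γ̇_max·h / (π·D) = 53.2818 · 0.00399 / (π · 0.1333) = 0.507659 rev/s = 30.4595 rpm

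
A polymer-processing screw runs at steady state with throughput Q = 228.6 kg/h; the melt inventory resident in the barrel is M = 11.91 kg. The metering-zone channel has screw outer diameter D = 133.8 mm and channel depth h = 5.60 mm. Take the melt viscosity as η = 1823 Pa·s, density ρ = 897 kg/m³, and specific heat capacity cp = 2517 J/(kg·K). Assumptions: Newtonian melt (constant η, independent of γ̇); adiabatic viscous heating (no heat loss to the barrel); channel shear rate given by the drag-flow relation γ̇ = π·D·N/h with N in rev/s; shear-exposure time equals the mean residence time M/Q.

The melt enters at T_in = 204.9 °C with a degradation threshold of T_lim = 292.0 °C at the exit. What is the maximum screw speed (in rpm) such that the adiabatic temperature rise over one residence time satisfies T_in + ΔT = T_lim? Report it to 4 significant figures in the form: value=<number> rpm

value=19.17 rpm

Q_s = Q / 3600 = 228.6 / 3600 = 0.0635 kg/s
Mean residence time: t_res = M/Q_s = 11.91 kg / 0.0635 kg/s = 187.559 s
Geometry in SI: D = 133.8 mm → 0.1338 m, h = 5.60 mm → 0.0056 m
ΔT_a = T_lim − T_in = 292.0 − 204.9 = 87.1 K
Invert ΔT = ηγ̇²t_res/(ρcp) for γ̇: γ̇_max² = ΔT_a ρ cp / (η t_res) = 87.1·897·2517 / (1823·187.559) = 575.134 s⁻²
γ̇_max = √575.134 = 23.982 s⁻¹
N_max = γ̇_max h / (πD) = 23.982·0.0056/(π·0.1338) = 0.319497 rev/s → ×60 = 19.1698 rpm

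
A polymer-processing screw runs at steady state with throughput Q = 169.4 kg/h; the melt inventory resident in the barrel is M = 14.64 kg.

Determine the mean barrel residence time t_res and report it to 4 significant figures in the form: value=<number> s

value=311.1 s

Q_s = Q / 3600 = 169.4 / 3600 = 0.0470556 kg/s
t_res = M / Q_s = 14.64 ÷ 0.0470556 = 311.122 s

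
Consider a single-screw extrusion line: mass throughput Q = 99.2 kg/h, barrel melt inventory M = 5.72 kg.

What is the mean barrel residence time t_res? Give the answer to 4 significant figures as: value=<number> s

Convert throughput: Q = 99.2 kg/h = 99.2/3600 = 0.0275556 kg/s
Mean residence time: t_res = M/Q_s = 5.72 kg / 0.0275556 kg/s = 207.581 s

value=207.6 s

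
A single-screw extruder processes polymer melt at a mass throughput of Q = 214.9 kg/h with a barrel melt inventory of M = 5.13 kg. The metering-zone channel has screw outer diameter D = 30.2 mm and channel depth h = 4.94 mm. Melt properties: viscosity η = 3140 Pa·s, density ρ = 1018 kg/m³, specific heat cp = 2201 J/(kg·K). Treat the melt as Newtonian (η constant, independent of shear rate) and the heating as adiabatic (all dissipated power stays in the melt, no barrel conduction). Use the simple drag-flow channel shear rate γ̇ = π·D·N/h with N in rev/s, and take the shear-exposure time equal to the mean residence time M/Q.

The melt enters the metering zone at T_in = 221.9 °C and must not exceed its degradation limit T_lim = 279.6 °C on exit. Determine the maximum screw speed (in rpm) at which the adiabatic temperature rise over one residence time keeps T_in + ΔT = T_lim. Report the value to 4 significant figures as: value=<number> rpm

Q_s = Q / 3600 = 214.9 / 3600 = 0.0596944 kg/s
t_res = M / Q_s = 5.13 / 0.0596944 = 85.9376 s
Convert to metres: D = 0.0302 m, h = 0.00494 m
ΔT_a = T_lim − T_in = 279.6 − 221.9 = 57.7 K
γ̇_max² = ΔT_a·ρ·cp / (η·t_res) = [57.7 × 1018 × 2201] / [3140 × 85.9376] = 479.105 s⁻²
γ̇_max = √479.105 = 21.8885 s⁻¹
N_max = γ̇_max h / (πD) = 21.8885·0.00494/(π·0.0302) = 1.13969 rev/s → ×60 = 68.3812 rpm

value=68.38 rpm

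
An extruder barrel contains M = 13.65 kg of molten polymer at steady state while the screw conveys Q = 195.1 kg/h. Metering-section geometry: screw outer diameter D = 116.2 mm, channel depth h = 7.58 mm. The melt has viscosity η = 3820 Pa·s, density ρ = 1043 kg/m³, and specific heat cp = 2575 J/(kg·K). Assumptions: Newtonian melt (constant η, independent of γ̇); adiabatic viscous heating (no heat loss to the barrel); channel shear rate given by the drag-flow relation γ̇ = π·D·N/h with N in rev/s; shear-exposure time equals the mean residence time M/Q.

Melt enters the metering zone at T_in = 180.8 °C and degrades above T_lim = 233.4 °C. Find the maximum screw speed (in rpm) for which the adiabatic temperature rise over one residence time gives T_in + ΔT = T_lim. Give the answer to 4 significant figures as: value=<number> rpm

Throughput in SI: Q_s = 195.1 kg/h ÷ 3600 s/h = 0.0541944 kg/s
t_res = M / Q_s = 13.65 ÷ 0.0541944 = 251.871 s
Convert to metres: D = 0.1162 m, h = 0.00758 m
ΔT_a = T_lim − T_in = 233.4 °C − 180.8 °C = 52.6 K
γ̇_max² = ΔT_a·ρ·cp/(η·t_res) = 52.6·1043·2575/(3820·251.871) = 146.827 s⁻²
Take the square root: γ̇_max = √(146.827) = 12.1172 s⁻¹
N_max = γ̇_max·h / (π·D) = 12.1172 · 0.00758 / (π · 0.1162) = 0.251603 rev/s = 15.0962 rpm

value=15.10 rpm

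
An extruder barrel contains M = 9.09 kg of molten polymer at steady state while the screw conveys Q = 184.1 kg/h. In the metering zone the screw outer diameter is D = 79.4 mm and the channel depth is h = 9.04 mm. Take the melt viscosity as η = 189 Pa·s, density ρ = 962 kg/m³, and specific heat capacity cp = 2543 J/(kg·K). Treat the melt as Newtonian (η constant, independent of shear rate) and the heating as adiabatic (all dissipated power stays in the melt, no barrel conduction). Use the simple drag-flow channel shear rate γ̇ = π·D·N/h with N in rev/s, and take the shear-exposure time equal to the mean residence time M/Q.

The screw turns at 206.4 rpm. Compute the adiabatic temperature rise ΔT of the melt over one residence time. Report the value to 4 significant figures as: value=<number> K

Throughput in SI: Q_s = 184.1 kg/h ÷ 3600 s/h = 0.0511389 kg/s
t_res = M / Q_s = 9.09 ÷ 0.0511389 = 177.751 s
Geometry in metres: D = 79.4 mm → 0.0794 m, h = 9.04 mm → 0.00904 m; screw speed N = 206.4 rpm = 3.44 rev/s
γ̇ = π·D·N / h = π · 0.0794 · 3.44 / 0.00904 = 94.9206 s⁻¹
ΔT = η·γ̇²·t_res/(ρ·cp) = [189 × 94.9206² × 177.751] / [962 × 2543] = 123.73 K

value=123.7 K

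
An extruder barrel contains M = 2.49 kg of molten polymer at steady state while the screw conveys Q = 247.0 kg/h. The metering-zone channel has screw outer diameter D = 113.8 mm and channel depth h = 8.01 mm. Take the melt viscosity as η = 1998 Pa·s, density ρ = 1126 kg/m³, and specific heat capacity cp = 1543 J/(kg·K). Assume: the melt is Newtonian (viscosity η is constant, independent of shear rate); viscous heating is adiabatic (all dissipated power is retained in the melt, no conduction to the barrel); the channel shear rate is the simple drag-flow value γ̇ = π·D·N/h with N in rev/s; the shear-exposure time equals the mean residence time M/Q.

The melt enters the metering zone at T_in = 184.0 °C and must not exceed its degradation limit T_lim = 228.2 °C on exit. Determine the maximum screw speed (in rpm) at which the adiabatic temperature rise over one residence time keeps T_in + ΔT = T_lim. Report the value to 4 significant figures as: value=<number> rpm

value=43.75 rpm

Convert throughput: Q = 247.0 kg/h = 247.0/3600 = 0.0686111 kg/s
t_res = M / Q_s = 2.49 ÷ 0.0686111 = 36.2915 s
Convert to metres: D = 0.1138 m, h = 0.00801 m
Allowable rise: ΔT_a = T_lim − T_in = 228.2 − 184.0 = 44.2 K
γ̇_max² = ΔT_a·ρ·cp / (η·t_res) = [44.2 × 1126 × 1543] / [1998 × 36.2915] = 1059.07 s⁻²
Take the square root: γ̇_max = √(1059.07) = 32.5434 s⁻¹
Solve γ̇ = πDN/h for N: N_max = γ̇_max·h/(π·D) = 32.5434 × 0.00801 / (π × 0.1138) = 0.729128 rev/s = 43.7477 rpm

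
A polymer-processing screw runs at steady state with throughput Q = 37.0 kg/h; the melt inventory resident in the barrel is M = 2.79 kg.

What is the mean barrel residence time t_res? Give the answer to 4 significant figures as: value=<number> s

Q_s = Q / 3600 = 37.0 / 3600 = 0.0102778 kg/s
Mean residence time: t_res = M/Q_s = 2.79 kg / 0.0102778 kg/s = 271.459 s

value=271.5 s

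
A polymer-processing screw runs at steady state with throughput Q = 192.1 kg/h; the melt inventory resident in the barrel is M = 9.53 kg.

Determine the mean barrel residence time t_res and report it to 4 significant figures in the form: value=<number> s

Q_s = Q / 3600 = 192.1 / 3600 = 0.0533611 kg/s
t_res = M / Q_s = 9.53 ÷ 0.0533611 = 178.594 s

value=178.6 s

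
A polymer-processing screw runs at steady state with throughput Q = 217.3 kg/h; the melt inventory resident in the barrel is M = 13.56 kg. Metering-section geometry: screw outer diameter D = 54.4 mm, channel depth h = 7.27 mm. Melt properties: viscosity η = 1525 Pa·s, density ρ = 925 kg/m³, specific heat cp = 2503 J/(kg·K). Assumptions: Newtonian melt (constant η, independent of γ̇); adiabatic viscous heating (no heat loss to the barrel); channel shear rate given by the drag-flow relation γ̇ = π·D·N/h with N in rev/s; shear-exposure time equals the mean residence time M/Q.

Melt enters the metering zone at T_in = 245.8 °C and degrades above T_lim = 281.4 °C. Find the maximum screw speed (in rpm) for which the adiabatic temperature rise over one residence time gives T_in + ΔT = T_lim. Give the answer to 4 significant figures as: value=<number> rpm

Throughput in SI: Q_s = 217.3 kg/h ÷ 3600 s/h = 0.0603611 kg/s
Mean residence time: t_res = M/Q_s = 13.56 kg / 0.0603611 kg/s = 224.648 s
D = 54.4 mm = 0.0544 m;  h = 7.27 mm = 0.00727 m
ΔT_a = T_lim − T_in = 281.4 °C − 245.8 °C = 35.6 K
γ̇_max² = ΔT_a·ρ·cp/(η·t_res) = 35.6·925·2503/(1525·224.648) = 240.591 s⁻²
γ̇_max = sqrt(240.591) = 15.511 s⁻¹
N_max = γ̇_max h / (πD) = 15.511·0.00727/(π·0.0544) = 0.65982 rev/s → ×60 = 39.5892 rpm

value=39.59 rpm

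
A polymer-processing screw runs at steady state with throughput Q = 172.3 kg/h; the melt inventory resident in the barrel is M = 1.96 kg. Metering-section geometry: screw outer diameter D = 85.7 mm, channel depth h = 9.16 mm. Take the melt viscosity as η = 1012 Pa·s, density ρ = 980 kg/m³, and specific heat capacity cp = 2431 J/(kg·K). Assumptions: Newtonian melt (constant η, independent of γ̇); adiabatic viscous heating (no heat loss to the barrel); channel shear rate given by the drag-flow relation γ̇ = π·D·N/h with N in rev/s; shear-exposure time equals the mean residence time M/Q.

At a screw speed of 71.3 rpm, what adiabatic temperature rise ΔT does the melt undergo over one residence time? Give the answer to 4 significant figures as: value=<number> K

Q_s = Q / 3600 = 172.3 / 3600 = 0.0478611 kg/s
t_res = M / Q_s = 1.96 ÷ 0.0478611 = 40.9518 s
Geometry in metres: D = 85.7 mm → 0.0857 m, h = 9.16 mm → 0.00916 m; screw speed N = 71.3 rpm = 1.18833 rev/s
γ̇ = π·D·N / h = π · 0.0857 · 1.18833 / 0.00916 = 34.928 s⁻¹
ΔT = η·γ̇²·t_res/(ρ·cp) = [1012 × 34.928² × 40.9518] / [980 × 2431] = 21.2222 K

value=21.22 K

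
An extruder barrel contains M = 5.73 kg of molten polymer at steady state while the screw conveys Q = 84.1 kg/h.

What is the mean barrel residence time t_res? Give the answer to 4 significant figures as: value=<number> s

Throughput in SI: Q_s = 84.1 kg/h ÷ 3600 s/h = 0.0233611 kg/s
t_res = M / Q_s = 5.73 ÷ 0.0233611 = 245.279 s

value=245.3 s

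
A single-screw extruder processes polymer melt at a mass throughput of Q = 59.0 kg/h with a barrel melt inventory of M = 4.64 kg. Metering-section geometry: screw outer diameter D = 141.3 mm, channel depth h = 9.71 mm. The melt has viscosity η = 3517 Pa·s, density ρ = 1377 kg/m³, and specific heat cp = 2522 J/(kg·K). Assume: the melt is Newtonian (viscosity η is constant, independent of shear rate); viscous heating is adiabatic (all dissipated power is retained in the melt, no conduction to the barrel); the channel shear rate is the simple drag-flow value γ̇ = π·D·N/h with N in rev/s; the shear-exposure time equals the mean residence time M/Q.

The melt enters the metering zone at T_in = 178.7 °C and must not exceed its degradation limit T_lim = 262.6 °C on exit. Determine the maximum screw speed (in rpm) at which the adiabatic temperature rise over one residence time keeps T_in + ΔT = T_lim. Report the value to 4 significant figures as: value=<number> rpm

value=22.45 rpm

Throughput in SI: Q_s = 59.0 kg/h ÷ 3600 s/h = 0.0163889 kg/s
Mean residence time: t_res = M/Q_s = 4.64 kg / 0.0163889 kg/s = 283.119 s
Convert to metres: D = 0.1413 m, h = 0.00971 m
ΔT_a = T_lim − T_in = 262.6 °C − 178.7 °C = 83.9 K
γ̇_max² = ΔT_a·ρ·cp / (η·t_res) = [83.9 × 1377 × 2522] / [3517 × 283.119] = 292.617 s⁻²
γ̇_max = sqrt(292.617) = 17.1061 s⁻¹
N_max = γ̇_max h / (πD) = 17.1061·0.00971/(π·0.1413) = 0.374177 rev/s → ×60 = 22.4506 rpm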